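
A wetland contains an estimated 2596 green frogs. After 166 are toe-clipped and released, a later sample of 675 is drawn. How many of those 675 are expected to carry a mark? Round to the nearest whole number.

expected recaptures ≈ 43

The marked fraction of the population is 166/2596, so in a sample of 675 expect C·(M/N) marked.
E[R] = 166 × 675 / 2596 = 112050 / 2596 ≈ 43.2 → 43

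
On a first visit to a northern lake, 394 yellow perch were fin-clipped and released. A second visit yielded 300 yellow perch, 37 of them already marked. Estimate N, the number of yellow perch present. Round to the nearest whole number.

N ≈ 3195

Lincoln-Petersen assumes M/N = R/C, so N = M·C / R.
N = (394 × 300) / 37 = 118200 / 37 ≈ 3194.6 → 3195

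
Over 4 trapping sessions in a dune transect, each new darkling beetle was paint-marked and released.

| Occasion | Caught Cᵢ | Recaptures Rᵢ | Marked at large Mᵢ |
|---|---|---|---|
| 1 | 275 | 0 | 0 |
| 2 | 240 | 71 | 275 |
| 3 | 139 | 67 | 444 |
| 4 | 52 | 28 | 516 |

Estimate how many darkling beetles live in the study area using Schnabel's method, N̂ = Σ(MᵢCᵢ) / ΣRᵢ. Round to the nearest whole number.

N ≈ 931

Σ MᵢCᵢ = 0·275 + 275·240 + 444·139 + 516·52 = 0 + 66000 + 61716 + 26832 = 154548
Σ Rᵢ = 0 + 71 + 67 + 28 = 166
N̂ = 154548 / 166 ≈ 931.0 → 931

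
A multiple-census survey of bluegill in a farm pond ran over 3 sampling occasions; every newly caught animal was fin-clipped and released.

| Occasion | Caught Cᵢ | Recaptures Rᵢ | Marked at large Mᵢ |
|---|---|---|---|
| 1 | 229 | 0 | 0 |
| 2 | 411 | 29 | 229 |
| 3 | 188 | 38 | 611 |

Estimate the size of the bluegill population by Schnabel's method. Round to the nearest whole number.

Σ MᵢCᵢ = 0·229 + 229·411 + 611·188 = 0 + 94119 + 114868 = 208987
Σ Rᵢ = 0 + 29 + 38 = 67
N̂ = 208987 / 67 ≈ 3119.2 → 3119

N ≈ 3119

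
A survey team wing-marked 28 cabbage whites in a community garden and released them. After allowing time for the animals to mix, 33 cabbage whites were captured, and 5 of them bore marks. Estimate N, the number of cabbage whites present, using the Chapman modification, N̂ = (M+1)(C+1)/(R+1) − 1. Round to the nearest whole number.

N ≈ 163

N̂ = (28+1)(33+1)/(5+1) − 1 = 29·34/6 − 1
= 986/6 − 1 ≈ 164.3 − 1 ≈ 163.3 → 163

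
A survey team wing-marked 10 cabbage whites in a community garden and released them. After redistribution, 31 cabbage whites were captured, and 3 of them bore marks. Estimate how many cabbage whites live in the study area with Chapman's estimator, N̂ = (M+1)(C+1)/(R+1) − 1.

N̂ = (10+1)(31+1)/(3+1) − 1 = 11·32/4 − 1
= 352/4 − 1 = 88 − 1 = 87

N = 87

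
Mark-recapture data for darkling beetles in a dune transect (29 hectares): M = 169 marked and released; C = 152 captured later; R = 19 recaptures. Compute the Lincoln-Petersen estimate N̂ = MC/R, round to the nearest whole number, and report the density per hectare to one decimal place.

N̂ = 169·152/19 = 25688/19 = 1352
Density = N̂ / area = 1352 / 29 ≈ 46.62 → 46.6 per hectare

density ≈ 46.6 darkling beetles per hectare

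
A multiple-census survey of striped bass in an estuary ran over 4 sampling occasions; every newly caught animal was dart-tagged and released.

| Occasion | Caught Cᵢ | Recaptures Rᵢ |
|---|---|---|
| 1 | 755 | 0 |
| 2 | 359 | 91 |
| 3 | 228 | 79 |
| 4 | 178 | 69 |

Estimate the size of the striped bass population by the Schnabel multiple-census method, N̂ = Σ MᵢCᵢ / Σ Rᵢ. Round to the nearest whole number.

Marked at large before each occasion: Mᵢ = Σⱼ<ᵢ (Cⱼ − Rⱼ) → M1=0, M2=755, M3=1023, M4=1172
Σ MᵢCᵢ = 0·755 + 755·359 + 1023·228 + 1172·178 = 0 + 271045 + 233244 + 208616 = 712905
Σ Rᵢ = 0 + 91 + 79 + 69 = 239
N̂ = 712905 / 239 ≈ 2982.9 → 2983

N ≈ 2983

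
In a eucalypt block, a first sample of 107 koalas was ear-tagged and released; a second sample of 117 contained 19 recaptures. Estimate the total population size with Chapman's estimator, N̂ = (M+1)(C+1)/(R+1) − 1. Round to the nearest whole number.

N̂ = (107+1)(117+1)/(19+1) − 1 = 108·118/20 − 1
= 12744/20 − 1 ≈ 637.2 − 1 ≈ 636.2 → 636

N ≈ 636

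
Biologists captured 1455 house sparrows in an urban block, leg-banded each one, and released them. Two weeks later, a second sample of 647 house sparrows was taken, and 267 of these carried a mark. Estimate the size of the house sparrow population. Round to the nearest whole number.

If marked individuals mix randomly, R/C ≈ M/N, giving N ≈ M·C/R.
N = (1455 × 647) / 267 = 941385 / 267 ≈ 3525.8 → 3526

N ≈ 3526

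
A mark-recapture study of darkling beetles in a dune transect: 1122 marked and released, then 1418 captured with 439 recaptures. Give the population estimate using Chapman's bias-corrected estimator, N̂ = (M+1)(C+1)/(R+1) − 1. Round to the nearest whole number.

N̂ = (1122+1)(1418+1)/(439+1) − 1 = 1123·1419/440 − 1
= 1593537/440 − 1 ≈ 3621.7 − 1 ≈ 3620.7 → 3621

N ≈ 3621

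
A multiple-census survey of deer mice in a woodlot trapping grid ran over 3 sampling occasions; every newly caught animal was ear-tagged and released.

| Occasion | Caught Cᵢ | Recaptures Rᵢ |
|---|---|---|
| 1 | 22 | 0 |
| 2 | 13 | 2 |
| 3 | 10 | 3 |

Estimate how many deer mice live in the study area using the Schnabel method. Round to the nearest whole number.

N ≈ 123

Marked at large before each occasion: Mᵢ = Σⱼ<ᵢ (Cⱼ − Rⱼ) → M1=0, M2=22, M3=33
Σ MᵢCᵢ = 0·22 + 22·13 + 33·10 = 0 + 286 + 330 = 616
Σ Rᵢ = 0 + 2 + 3 = 5
N̂ = 616 / 5 ≈ 123.2 → 123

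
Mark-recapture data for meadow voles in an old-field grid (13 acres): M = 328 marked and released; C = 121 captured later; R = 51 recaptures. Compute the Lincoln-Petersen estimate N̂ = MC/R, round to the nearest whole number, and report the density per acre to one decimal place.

density ≈ 59.8 meadow voles per acre

N̂ = 328·121/51 = 39688/51 ≈ 778.2 → 778
Density = N̂ / area = 778 / 13 ≈ 59.846 → 59.8 per acre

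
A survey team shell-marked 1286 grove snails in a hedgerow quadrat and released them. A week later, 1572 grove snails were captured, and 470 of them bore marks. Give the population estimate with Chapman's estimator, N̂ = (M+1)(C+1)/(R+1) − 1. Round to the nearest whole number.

N ≈ 4297

N̂ = (1286+1)(1572+1)/(470+1) − 1 = 1287·1573/471 − 1
= 2024451/471 − 1 ≈ 4298.2 − 1 ≈ 4297.2 → 4297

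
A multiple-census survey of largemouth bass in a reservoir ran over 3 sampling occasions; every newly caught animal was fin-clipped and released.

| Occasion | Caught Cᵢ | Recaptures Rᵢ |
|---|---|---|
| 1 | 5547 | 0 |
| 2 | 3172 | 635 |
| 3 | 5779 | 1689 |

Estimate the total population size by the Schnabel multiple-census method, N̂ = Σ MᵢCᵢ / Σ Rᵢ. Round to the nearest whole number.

Marked at large before each occasion: Mᵢ = Σⱼ<ᵢ (Cⱼ − Rⱼ) → M1=0, M2=5547, M3=8084
Σ MᵢCᵢ = 0·5547 + 5547·3172 + 8084·5779 = 0 + 17595084 + 46717436 = 64312520
Σ Rᵢ = 0 + 635 + 1689 = 2324
N̂ = 64312520 / 2324 ≈ 27673.2 → 27673

N ≈ 27,673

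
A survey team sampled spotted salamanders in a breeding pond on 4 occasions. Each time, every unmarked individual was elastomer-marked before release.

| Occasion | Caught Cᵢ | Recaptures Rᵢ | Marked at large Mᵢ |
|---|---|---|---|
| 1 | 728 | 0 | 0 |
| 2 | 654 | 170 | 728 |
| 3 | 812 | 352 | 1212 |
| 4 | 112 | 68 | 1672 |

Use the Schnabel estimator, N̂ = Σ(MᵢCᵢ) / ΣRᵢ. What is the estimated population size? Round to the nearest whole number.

Σ MᵢCᵢ = 0·728 + 728·654 + 1212·812 + 1672·112 = 0 + 476112 + 984144 + 187264 = 1647520
Σ Rᵢ = 0 + 170 + 352 + 68 = 590
N̂ = 1647520 / 590 ≈ 2792.4 → 2792

N ≈ 2792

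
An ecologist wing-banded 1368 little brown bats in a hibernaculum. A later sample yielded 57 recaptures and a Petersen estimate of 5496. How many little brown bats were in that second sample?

From N = M·C/R: C = N·R / M = 5496·57 / 1368 = 313272 / 1368 = 229.

C = 229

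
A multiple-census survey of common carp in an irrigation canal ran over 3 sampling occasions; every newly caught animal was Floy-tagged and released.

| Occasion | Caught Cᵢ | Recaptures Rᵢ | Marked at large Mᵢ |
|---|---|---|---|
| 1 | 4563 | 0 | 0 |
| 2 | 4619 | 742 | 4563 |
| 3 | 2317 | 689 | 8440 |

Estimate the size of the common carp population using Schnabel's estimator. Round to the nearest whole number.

Σ MᵢCᵢ = 0·4563 + 4563·4619 + 8440·2317 = 0 + 21076497 + 19555480 = 40631977
Σ Rᵢ = 0 + 742 + 689 = 1431
N̂ = 40631977 / 1431 ≈ 28394.1 → 28394

N ≈ 28,394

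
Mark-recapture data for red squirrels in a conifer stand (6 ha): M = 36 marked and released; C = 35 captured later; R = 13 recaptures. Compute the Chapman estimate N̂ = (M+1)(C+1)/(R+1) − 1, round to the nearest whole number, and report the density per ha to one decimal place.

N̂ = 37·36/14 − 1 = 1332/14 − 1 ≈ 94.1 → 94
Density = N̂ / area = 94 / 6 ≈ 15.67 → 15.7 per ha

density ≈ 15.7 red squirrels per ha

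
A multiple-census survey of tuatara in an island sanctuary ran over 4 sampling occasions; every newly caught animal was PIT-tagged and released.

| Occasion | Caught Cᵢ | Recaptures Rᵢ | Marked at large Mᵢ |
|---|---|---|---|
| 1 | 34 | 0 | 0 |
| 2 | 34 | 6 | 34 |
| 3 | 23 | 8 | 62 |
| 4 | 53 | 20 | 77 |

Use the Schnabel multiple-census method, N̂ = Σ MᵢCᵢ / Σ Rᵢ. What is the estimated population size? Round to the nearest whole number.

Σ MᵢCᵢ = 0·34 + 34·34 + 62·23 + 77·53 = 0 + 1156 + 1426 + 4081 = 6663
Σ Rᵢ = 0 + 6 + 8 + 20 = 34
N̂ = 6663 / 34 ≈ 196.0 → 196

N ≈ 196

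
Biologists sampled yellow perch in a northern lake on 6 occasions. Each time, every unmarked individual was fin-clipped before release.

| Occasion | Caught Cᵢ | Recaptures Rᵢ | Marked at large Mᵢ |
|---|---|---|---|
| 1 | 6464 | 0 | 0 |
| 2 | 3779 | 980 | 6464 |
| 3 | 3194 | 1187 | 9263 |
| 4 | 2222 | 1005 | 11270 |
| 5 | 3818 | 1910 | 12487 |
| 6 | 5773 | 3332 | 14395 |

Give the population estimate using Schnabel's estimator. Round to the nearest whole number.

Σ MᵢCᵢ = 0·6464 + 6464·3779 + 9263·3194 + 11270·2222 + 12487·3818 + 14395·5773 = 0 + 24427456 + 29586022 + 25041940 + 47675366 + 83102335 = 209833119
Σ Rᵢ = 0 + 980 + 1187 + 1005 + 1910 + 3332 = 8414
N̂ = 209833119 / 8414 ≈ 24938.6 → 24939

N ≈ 24,939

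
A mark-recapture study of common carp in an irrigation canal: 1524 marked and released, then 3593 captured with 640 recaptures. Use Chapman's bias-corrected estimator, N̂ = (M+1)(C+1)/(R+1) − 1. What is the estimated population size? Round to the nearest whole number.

N̂ = (1524+1)(3593+1)/(640+1) − 1 = 1525·3594/641 − 1
= 5480850/641 − 1 ≈ 8550.47 − 1 ≈ 8549.47 → 8549

N ≈ 8549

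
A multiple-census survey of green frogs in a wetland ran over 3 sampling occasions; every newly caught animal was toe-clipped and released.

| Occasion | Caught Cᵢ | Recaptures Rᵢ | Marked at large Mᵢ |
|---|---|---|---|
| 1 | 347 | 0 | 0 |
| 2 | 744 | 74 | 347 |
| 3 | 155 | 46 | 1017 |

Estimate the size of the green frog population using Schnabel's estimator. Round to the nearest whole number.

Σ MᵢCᵢ = 0·347 + 347·744 + 1017·155 = 0 + 258168 + 157635 = 415803
Σ Rᵢ = 0 + 74 + 46 = 120
N̂ = 415803 / 120 ≈ 3465.0 → 3465

N ≈ 3465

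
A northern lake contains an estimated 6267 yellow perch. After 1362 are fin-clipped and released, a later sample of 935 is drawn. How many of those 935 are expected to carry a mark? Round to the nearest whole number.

Expected recaptures E[R] = M·C / N.
E[R] = 1362 × 935 / 6267 = 1273470 / 6267 ≈ 203.2 → 203

expected recaptures ≈ 203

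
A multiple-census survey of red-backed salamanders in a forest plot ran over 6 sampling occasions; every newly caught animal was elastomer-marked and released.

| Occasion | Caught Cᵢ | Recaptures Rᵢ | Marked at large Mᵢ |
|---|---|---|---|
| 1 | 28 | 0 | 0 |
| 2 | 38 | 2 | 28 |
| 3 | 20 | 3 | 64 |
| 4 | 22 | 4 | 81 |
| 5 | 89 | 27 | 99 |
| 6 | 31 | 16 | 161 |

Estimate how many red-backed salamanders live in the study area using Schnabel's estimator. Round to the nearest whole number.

Σ MᵢCᵢ = 0·28 + 28·38 + 64·20 + 81·22 + 99·89 + 161·31 = 0 + 1064 + 1280 + 1782 + 8811 + 4991 = 17928
Σ Rᵢ = 0 + 2 + 3 + 4 + 27 + 16 = 52
N̂ = 17928 / 52 ≈ 344.8 → 345

N ≈ 345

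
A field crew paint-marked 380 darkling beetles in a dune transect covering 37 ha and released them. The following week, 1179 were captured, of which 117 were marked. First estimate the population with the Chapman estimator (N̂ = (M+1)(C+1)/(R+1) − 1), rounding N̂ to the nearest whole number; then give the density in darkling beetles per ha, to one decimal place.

N̂ = 381·1180/118 − 1 = 449580/118 − 1 = 3809
Density = N̂ / area = 3809 / 37 ≈ 102.946 → 102.9 per ha

density ≈ 102.9 darkling beetles per ha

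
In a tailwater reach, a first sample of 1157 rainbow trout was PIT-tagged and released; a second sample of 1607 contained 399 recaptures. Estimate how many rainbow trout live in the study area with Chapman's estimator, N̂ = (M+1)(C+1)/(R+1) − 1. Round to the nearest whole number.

N̂ = (1157+1)(1607+1)/(399+1) − 1 = 1158·1608/400 − 1
= 1862064/400 − 1 ≈ 4655.2 − 1 ≈ 4654.2 → 4654

N ≈ 4654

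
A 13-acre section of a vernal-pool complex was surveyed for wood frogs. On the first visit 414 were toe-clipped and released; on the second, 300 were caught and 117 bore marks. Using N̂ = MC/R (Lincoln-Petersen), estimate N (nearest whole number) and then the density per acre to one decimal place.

density ≈ 81.7 wood frogs per acre

N̂ = 414·300/117 = 124200/117 ≈ 1061.5 → 1062
Density = N̂ / area = 1062 / 13 ≈ 81.69 → 81.7 per acre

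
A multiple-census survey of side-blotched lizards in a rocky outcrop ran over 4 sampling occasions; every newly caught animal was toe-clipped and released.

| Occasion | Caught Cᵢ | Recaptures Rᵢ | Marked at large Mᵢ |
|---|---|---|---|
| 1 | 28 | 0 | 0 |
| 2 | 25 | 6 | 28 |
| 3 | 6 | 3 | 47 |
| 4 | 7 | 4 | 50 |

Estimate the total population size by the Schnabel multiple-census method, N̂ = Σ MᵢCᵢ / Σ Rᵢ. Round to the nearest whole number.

Σ MᵢCᵢ = 0·28 + 28·25 + 47·6 + 50·7 = 0 + 700 + 282 + 350 = 1332
Σ Rᵢ = 0 + 6 + 3 + 4 = 13
N̂ = 1332 / 13 ≈ 102.46 → 102

N ≈ 102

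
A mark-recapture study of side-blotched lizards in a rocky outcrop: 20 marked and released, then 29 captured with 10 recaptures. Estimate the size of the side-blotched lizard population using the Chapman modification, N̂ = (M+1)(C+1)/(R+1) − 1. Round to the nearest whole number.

N̂ = (20+1)(29+1)/(10+1) − 1 = 21·30/11 − 1
= 630/11 − 1 ≈ 57.3 − 1 ≈ 56.3 → 56

N ≈ 56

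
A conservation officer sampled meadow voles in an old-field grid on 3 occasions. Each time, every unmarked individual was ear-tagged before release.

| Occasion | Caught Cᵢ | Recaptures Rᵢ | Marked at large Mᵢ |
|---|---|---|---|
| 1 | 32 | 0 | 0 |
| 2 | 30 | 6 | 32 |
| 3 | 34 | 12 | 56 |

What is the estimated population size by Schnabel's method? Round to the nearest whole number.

N ≈ 159

Σ MᵢCᵢ = 0·32 + 32·30 + 56·34 = 0 + 960 + 1904 = 2864
Σ Rᵢ = 0 + 6 + 12 = 18
N̂ = 2864 / 18 ≈ 159.1 → 159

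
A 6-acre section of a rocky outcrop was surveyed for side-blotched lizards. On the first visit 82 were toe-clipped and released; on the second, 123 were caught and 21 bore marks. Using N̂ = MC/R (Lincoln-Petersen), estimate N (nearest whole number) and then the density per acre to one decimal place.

N̂ = 82·123/21 = 10086/21 ≈ 480.3 → 480
Density = N̂ / area = 480 / 6 = 80.0 per acre

density ≈ 80.0 side-blotched lizards per acre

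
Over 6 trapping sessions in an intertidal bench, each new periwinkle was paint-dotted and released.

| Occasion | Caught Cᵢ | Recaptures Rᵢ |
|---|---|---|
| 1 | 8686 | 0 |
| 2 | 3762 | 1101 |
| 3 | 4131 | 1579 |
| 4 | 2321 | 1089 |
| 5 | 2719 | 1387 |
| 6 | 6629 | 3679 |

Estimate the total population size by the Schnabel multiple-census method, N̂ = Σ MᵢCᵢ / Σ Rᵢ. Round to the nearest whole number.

N ≈ 29,664

Marked at large before each occasion: Mᵢ = Σⱼ<ᵢ (Cⱼ − Rⱼ) → M1=0, M2=8686, M3=11347, M4=13899, M5=15131, M6=16463
Σ MᵢCᵢ = 0·8686 + 8686·3762 + 11347·4131 + 13899·2321 + 15131·2719 + 16463·6629 = 0 + 32676732 + 46874457 + 32259579 + 41141189 + 109133227 = 262085184
Σ Rᵢ = 0 + 1101 + 1579 + 1089 + 1387 + 3679 = 8835
N̂ = 262085184 / 8835 ≈ 29664.4 → 29664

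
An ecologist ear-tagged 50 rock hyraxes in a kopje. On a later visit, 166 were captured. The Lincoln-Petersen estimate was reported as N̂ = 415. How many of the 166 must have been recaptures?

From N = M·C/R: R = M·C / N = 50·166 / 415 = 8300 / 415 = 20.

R = 20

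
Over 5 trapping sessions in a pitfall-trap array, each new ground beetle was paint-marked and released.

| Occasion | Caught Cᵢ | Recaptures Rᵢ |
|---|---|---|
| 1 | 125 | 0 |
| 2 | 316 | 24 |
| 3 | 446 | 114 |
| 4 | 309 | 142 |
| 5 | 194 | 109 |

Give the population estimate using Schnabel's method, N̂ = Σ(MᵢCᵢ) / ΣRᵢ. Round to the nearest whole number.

Marked at large before each occasion: Mᵢ = Σⱼ<ᵢ (Cⱼ − Rⱼ) → M1=0, M2=125, M3=417, M4=749, M5=916
Σ MᵢCᵢ = 0·125 + 125·316 + 417·446 + 749·309 + 916·194 = 0 + 39500 + 185982 + 231441 + 177704 = 634627
Σ Rᵢ = 0 + 24 + 114 + 142 + 109 = 389
N̂ = 634627 / 389 ≈ 1631.4 → 1631

N ≈ 1631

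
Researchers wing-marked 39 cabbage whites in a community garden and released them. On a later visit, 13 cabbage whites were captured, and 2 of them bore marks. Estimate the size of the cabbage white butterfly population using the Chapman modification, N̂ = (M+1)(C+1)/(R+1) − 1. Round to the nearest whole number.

N ≈ 186

N̂ = (39+1)(13+1)/(2+1) − 1 = 40·14/3 − 1
= 560/3 − 1 ≈ 186.7 − 1 ≈ 185.7 → 186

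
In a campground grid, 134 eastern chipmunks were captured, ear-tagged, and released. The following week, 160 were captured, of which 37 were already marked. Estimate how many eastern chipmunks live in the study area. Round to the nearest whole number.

If marked individuals mix randomly, R/C ≈ M/N, giving N ≈ M·C/R.
N = (134 × 160) / 37 = 21440 / 37 ≈ 579.46 → 579

N ≈ 579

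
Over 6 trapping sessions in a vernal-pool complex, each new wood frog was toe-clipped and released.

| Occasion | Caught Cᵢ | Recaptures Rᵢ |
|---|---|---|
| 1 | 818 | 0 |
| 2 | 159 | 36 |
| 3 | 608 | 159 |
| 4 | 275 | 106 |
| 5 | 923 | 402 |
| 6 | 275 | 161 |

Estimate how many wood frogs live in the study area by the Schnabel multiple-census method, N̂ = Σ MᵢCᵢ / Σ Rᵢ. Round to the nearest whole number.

Marked at large before each occasion: Mᵢ = Σⱼ<ᵢ (Cⱼ − Rⱼ) → M1=0, M2=818, M3=941, M4=1390, M5=1559, M6=2080
Σ MᵢCᵢ = 0·818 + 818·159 + 941·608 + 1390·275 + 1559·923 + 2080·275 = 0 + 130062 + 572128 + 382250 + 1438957 + 572000 = 3095397
Σ Rᵢ = 0 + 36 + 159 + 106 + 402 + 161 = 864
N̂ = 3095397 / 864 ≈ 3582.6 → 3583

N ≈ 3583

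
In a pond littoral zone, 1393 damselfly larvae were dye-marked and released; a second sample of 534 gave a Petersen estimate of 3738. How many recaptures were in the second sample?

R = 199

From N = M·C/R: R = M·C / N = 1393·534 / 3738 = 743862 / 3738 = 199.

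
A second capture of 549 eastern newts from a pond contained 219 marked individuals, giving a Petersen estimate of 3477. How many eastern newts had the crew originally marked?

M = 1387

From N = M·C/R: M = N·R / C = 3477·219 / 549 = 761463 / 549 = 1387.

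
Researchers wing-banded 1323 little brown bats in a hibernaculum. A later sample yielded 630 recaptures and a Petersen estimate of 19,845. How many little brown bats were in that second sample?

From N = M·C/R: C = N·R / M = 19845·630 / 1323 = 12502350 / 1323 = 9450.

C = 9450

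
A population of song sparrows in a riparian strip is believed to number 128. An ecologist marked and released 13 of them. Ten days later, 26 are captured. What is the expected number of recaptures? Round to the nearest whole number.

Expected recaptures E[R] = M·C / N.
E[R] = 13 × 26 / 128 = 338 / 128 ≈ 2.6 → 3

expected recaptures ≈ 3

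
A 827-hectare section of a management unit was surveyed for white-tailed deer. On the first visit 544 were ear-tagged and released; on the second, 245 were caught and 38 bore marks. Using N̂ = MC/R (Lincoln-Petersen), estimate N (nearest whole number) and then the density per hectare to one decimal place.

N̂ = 544·245/38 = 133280/38 ≈ 3507.4 → 3507
Density = N̂ / area = 3507 / 827 ≈ 4.24 → 4.2 per hectare

density ≈ 4.2 white-tailed deer per hectare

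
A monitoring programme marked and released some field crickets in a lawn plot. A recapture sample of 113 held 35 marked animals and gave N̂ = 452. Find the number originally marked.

M = 140

From N = M·C/R: M = N·R / C = 452·35 / 113 = 15820 / 113 = 140.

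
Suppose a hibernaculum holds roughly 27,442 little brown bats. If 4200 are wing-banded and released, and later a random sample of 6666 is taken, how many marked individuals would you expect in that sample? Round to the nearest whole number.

Expected recaptures E[R] = M·C / N.
E[R] = 4200 × 6666 / 27442 = 27997200 / 27442 ≈ 1020.2 → 1020

expected recaptures ≈ 1020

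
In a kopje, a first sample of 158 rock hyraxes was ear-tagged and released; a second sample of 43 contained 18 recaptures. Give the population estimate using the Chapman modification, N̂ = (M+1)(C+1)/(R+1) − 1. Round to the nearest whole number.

N ≈ 367

N̂ = (158+1)(43+1)/(18+1) − 1 = 159·44/19 − 1
= 6996/19 − 1 ≈ 368.2 − 1 ≈ 367.2 → 367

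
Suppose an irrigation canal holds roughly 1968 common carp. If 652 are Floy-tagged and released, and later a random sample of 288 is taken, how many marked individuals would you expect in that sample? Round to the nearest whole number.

Expected recaptures E[R] = M·C / N.
E[R] = 652 × 288 / 1968 = 187776 / 1968 ≈ 95.4 → 95

expected recaptures ≈ 95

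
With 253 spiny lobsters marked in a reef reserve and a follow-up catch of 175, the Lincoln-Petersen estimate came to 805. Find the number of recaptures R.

From N = M·C/R: R = M·C / N = 253·175 / 805 = 44275 / 805 = 55.

R = 55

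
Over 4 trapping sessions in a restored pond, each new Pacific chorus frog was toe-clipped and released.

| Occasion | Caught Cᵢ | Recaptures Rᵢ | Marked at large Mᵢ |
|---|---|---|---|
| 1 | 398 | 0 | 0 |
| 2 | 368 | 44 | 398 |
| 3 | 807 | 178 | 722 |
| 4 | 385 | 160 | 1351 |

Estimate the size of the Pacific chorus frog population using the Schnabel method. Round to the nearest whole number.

Σ MᵢCᵢ = 0·398 + 398·368 + 722·807 + 1351·385 = 0 + 146464 + 582654 + 520135 = 1249253
Σ Rᵢ = 0 + 44 + 178 + 160 = 382
N̂ = 1249253 / 382 ≈ 3270.3 → 3270

N ≈ 3270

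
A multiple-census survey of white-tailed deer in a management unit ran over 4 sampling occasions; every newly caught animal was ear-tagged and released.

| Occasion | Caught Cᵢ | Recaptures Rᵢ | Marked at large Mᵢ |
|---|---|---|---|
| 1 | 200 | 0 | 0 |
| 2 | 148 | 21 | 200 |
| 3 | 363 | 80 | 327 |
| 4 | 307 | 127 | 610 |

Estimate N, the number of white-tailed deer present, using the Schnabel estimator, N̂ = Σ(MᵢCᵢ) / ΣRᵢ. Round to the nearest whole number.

Σ MᵢCᵢ = 0·200 + 200·148 + 327·363 + 610·307 = 0 + 29600 + 118701 + 187270 = 335571
Σ Rᵢ = 0 + 21 + 80 + 127 = 228
N̂ = 335571 / 228 ≈ 1471.8 → 1472

N ≈ 1472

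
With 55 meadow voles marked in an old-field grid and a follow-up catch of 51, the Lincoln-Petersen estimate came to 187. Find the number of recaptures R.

R = 15

From N = M·C/R: R = M·C / N = 55·51 / 187 = 2805 / 187 = 15.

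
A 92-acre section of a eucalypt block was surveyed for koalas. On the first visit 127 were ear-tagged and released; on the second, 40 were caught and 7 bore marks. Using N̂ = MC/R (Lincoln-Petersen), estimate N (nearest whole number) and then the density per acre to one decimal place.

N̂ = 127·40/7 = 5080/7 ≈ 725.7 → 726
Density = N̂ / area = 726 / 92 ≈ 7.89 → 7.9 per acre

density ≈ 7.9 koalas per acre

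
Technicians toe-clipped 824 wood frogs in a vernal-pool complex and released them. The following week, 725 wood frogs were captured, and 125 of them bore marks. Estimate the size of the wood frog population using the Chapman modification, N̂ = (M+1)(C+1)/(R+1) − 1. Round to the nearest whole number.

N̂ = (824+1)(725+1)/(125+1) − 1 = 825·726/126 − 1
= 598950/126 − 1 ≈ 4753.6 − 1 ≈ 4752.6 → 4753

N ≈ 4753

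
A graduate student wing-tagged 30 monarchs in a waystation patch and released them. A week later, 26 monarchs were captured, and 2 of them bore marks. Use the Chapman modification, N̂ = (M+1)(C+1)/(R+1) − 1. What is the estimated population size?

N̂ = (30+1)(26+1)/(2+1) − 1 = 31·27/3 − 1
= 837/3 − 1 = 279 − 1 = 278

N = 278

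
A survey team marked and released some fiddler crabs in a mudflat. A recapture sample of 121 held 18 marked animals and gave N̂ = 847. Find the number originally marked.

From N = M·C/R: M = N·R / C = 847·18 / 121 = 15246 / 121 = 126.

M = 126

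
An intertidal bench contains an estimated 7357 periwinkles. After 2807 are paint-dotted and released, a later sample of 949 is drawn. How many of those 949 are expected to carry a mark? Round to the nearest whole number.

Expected recaptures E[R] = M·C / N.
E[R] = 2807 × 949 / 7357 = 2663843 / 7357 ≈ 362.1 → 362

expected recaptures ≈ 362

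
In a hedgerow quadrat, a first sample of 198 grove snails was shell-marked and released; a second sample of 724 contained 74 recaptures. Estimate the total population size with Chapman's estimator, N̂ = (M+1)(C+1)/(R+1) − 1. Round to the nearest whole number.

N̂ = (198+1)(724+1)/(74+1) − 1 = 199·725/75 − 1
= 144275/75 − 1 ≈ 1923.7 − 1 ≈ 1922.7 → 1923

N ≈ 1923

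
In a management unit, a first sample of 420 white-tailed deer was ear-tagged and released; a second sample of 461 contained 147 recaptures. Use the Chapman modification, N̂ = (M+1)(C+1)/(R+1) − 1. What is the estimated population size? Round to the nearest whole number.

N̂ = (420+1)(461+1)/(147+1) − 1 = 421·462/148 − 1
= 194502/148 − 1 ≈ 1314.2 − 1 ≈ 1313.2 → 1313

N ≈ 1313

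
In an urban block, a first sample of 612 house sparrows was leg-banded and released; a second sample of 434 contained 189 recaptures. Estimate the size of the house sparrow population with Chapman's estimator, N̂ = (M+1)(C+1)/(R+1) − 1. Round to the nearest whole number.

N̂ = (612+1)(434+1)/(189+1) − 1 = 613·435/190 − 1
= 266655/190 − 1 ≈ 1403.4 − 1 ≈ 1402.4 → 1402

N ≈ 1402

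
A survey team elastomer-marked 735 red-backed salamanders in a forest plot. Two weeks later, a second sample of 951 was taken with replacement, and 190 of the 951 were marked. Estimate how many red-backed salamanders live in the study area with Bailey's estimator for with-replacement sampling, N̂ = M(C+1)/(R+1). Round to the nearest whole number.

N̂ = 735·(951+1)/(190+1) = 735·952/191 = 699720/191 ≈ 3663.46 → 3663

N ≈ 3663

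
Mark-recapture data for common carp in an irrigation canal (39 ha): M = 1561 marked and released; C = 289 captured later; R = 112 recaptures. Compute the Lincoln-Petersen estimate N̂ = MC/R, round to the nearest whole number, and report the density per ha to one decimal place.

N̂ = 1561·289/112 = 451129/112 ≈ 4027.9 → 4028
Density = N̂ / area = 4028 / 39 ≈ 103.28 → 103.3 per ha

density ≈ 103.3 common carp per ha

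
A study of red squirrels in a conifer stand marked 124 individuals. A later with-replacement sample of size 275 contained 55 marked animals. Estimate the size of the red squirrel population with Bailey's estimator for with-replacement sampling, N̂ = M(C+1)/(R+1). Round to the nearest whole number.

N̂ = 124·(275+1)/(55+1) = 124·276/56 = 34224/56 ≈ 611.1 → 611

N ≈ 611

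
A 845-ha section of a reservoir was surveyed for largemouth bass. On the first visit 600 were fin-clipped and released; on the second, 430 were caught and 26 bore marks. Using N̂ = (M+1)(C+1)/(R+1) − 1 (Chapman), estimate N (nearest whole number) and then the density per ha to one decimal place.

N̂ = 601·431/27 − 1 = 259031/27 − 1 ≈ 9592.7 → 9593
Density = N̂ / area = 9593 / 845 ≈ 11.35 → 11.4 per ha

density ≈ 11.4 largemouth bass per ha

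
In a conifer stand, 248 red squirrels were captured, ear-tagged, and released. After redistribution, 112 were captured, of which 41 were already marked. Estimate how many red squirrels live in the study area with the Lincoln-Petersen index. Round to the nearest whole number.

N ≈ 677

N = (248 × 112) / 41 = 27776 / 41 ≈ 677.46 → 677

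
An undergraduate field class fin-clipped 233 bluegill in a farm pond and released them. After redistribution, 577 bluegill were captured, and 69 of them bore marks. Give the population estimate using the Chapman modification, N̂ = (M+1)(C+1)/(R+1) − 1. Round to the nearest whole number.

N ≈ 1931

N̂ = (233+1)(577+1)/(69+1) − 1 = 234·578/70 − 1
= 135252/70 − 1 ≈ 1932.2 − 1 ≈ 1931.2 → 1931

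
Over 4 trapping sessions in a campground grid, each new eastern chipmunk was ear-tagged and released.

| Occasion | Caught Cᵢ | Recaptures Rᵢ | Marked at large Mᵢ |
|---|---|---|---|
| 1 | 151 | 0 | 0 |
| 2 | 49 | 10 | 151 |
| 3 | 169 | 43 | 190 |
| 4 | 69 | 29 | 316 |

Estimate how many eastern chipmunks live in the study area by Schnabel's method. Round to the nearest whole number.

Σ MᵢCᵢ = 0·151 + 151·49 + 190·169 + 316·69 = 0 + 7399 + 32110 + 21804 = 61313
Σ Rᵢ = 0 + 10 + 43 + 29 = 82
N̂ = 61313 / 82 ≈ 747.7 → 748

N ≈ 748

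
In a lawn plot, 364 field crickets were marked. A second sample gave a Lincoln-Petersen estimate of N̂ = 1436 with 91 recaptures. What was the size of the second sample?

From N = M·C/R: C = N·R / M = 1436·91 / 364 = 130676 / 364 = 359.

C = 359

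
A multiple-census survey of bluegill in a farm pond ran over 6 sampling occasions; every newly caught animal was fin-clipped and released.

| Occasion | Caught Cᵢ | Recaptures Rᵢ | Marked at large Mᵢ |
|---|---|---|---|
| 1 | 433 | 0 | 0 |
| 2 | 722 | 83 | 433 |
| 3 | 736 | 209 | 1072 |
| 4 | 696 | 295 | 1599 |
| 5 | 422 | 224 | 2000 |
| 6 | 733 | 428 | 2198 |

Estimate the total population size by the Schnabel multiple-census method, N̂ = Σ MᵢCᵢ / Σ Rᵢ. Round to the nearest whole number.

Σ MᵢCᵢ = 0·433 + 433·722 + 1072·736 + 1599·696 + 2000·422 + 2198·733 = 0 + 312626 + 788992 + 1112904 + 844000 + 1611134 = 4669656
Σ Rᵢ = 0 + 83 + 209 + 295 + 224 + 428 = 1239
N̂ = 4669656 / 1239 ≈ 3768.9 → 3769

N ≈ 3769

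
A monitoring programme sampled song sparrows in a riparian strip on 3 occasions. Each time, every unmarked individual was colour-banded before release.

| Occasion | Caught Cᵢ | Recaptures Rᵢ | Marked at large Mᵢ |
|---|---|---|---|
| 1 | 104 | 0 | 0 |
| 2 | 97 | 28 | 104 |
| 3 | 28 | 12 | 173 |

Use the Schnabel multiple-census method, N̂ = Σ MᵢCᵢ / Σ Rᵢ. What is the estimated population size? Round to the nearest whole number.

N ≈ 373

Σ MᵢCᵢ = 0·104 + 104·97 + 173·28 = 0 + 10088 + 4844 = 14932
Σ Rᵢ = 0 + 28 + 12 = 40
N̂ = 14932 / 40 ≈ 373.3 → 373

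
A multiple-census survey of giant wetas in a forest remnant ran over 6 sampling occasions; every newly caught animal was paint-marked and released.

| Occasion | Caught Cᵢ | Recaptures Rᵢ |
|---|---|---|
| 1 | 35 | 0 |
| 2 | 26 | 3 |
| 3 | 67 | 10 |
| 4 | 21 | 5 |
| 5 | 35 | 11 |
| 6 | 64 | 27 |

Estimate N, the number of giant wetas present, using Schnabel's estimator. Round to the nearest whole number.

Marked at large before each occasion: Mᵢ = Σⱼ<ᵢ (Cⱼ − Rⱼ) → M1=0, M2=35, M3=58, M4=115, M5=131, M6=155
Σ MᵢCᵢ = 0·35 + 35·26 + 58·67 + 115·21 + 131·35 + 155·64 = 0 + 910 + 3886 + 2415 + 4585 + 9920 = 21716
Σ Rᵢ = 0 + 3 + 10 + 5 + 11 + 27 = 56
N̂ = 21716 / 56 ≈ 387.8 → 388

N ≈ 388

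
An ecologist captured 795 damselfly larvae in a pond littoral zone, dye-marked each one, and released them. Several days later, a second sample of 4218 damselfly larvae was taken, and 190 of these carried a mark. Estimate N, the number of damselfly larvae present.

N = 17,649

N = (795 × 4218) / 190 = 3353310 / 190 = 17649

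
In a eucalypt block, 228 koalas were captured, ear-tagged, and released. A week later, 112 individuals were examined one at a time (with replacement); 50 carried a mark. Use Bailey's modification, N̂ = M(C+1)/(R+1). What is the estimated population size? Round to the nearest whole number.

N̂ = 228·(112+1)/(50+1) = 228·113/51 = 25764/51 ≈ 505.2 → 505

N ≈ 505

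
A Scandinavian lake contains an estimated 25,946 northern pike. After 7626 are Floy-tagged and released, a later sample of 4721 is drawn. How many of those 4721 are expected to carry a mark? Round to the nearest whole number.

expected recaptures ≈ 1388

Expected recaptures E[R] = M·C / N.
E[R] = 7626 × 4721 / 25946 = 36002346 / 25946 ≈ 1387.6 → 1388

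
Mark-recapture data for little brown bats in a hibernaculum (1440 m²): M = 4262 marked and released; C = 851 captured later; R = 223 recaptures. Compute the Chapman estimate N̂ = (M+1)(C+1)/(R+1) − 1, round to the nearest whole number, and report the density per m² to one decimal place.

density ≈ 11.3 little brown bats per m²

N̂ = 4263·852/224 − 1 = 3632076/224 − 1 ≈ 16213.6 → 16214
Density = N̂ / area = 16214 / 1440 ≈ 11.26 → 11.3 per m²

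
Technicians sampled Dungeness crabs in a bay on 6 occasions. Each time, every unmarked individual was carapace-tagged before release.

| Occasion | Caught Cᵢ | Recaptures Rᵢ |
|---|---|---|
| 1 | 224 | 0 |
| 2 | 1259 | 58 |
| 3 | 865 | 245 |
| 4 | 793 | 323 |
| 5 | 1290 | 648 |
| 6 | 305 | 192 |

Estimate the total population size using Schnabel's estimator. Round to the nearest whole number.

N ≈ 5009

Marked at large before each occasion: Mᵢ = Σⱼ<ᵢ (Cⱼ − Rⱼ) → M1=0, M2=224, M3=1425, M4=2045, M5=2515, M6=3157
Σ MᵢCᵢ = 0·224 + 224·1259 + 1425·865 + 2045·793 + 2515·1290 + 3157·305 = 0 + 282016 + 1232625 + 1621685 + 3244350 + 962885 = 7343561
Σ Rᵢ = 0 + 58 + 245 + 323 + 648 + 192 = 1466
N̂ = 7343561 / 1466 ≈ 5009.3 → 5009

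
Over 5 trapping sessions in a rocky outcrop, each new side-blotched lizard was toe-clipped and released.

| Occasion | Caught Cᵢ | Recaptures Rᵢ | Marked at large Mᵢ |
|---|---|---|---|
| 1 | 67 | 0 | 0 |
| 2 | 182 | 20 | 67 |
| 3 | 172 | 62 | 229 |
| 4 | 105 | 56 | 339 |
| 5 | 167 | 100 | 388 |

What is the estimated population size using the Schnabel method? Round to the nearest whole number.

Σ MᵢCᵢ = 0·67 + 67·182 + 229·172 + 339·105 + 388·167 = 0 + 12194 + 39388 + 35595 + 64796 = 151973
Σ Rᵢ = 0 + 20 + 62 + 56 + 100 = 238
N̂ = 151973 / 238 ≈ 638.5 → 639

N ≈ 639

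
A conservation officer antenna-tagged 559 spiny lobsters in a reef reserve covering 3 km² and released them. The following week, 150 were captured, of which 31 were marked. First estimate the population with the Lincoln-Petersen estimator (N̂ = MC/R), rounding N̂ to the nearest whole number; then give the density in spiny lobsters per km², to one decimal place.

N̂ = 559·150/31 = 83850/31 ≈ 2704.8 → 2705
Density = N̂ / area = 2705 / 3 ≈ 901.67 → 901.7 per km²

density ≈ 901.7 spiny lobsters per km²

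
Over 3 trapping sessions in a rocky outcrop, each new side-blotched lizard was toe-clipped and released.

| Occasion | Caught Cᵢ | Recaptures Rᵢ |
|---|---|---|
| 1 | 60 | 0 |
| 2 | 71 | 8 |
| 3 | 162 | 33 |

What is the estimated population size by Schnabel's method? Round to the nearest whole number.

N ≈ 590

Marked at large before each occasion: Mᵢ = Σⱼ<ᵢ (Cⱼ − Rⱼ) → M1=0, M2=60, M3=123
Σ MᵢCᵢ = 0·60 + 60·71 + 123·162 = 0 + 4260 + 19926 = 24186
Σ Rᵢ = 0 + 8 + 33 = 41
N̂ = 24186 / 41 ≈ 589.9 → 590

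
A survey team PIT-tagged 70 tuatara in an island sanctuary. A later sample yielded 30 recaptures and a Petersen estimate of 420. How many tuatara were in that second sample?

From N = M·C/R: C = N·R / M = 420·30 / 70 = 12600 / 70 = 180.

C = 180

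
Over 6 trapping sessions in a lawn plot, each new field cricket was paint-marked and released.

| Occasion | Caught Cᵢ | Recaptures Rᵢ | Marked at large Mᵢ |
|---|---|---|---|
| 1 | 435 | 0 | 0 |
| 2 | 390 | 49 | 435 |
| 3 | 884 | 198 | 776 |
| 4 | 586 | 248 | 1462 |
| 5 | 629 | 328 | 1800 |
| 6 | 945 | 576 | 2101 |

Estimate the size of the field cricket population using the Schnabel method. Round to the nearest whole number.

N ≈ 3452

Σ MᵢCᵢ = 0·435 + 435·390 + 776·884 + 1462·586 + 1800·629 + 2101·945 = 0 + 169650 + 685984 + 856732 + 1132200 + 1985445 = 4830011
Σ Rᵢ = 0 + 49 + 198 + 248 + 328 + 576 = 1399
N̂ = 4830011 / 1399 ≈ 3452.47 → 3452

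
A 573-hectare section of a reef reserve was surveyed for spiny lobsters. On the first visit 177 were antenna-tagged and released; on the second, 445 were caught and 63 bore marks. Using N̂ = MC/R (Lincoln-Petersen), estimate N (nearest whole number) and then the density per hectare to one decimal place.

density ≈ 2.2 spiny lobsters per hectare

N̂ = 177·445/63 = 78765/63 ≈ 1250.2 → 1250
Density = N̂ / area = 1250 / 573 ≈ 2.18 → 2.2 per hectare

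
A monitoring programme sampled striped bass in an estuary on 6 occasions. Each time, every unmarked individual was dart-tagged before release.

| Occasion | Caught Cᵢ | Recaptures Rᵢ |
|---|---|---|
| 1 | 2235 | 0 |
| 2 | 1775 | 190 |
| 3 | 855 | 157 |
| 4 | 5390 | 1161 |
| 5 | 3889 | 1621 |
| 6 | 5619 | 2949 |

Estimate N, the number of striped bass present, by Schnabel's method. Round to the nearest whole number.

Marked at large before each occasion: Mᵢ = Σⱼ<ᵢ (Cⱼ − Rⱼ) → M1=0, M2=2235, M3=3820, M4=4518, M5=8747, M6=11015
Σ MᵢCᵢ = 0·2235 + 2235·1775 + 3820·855 + 4518·5390 + 8747·3889 + 11015·5619 = 0 + 3967125 + 3266100 + 24352020 + 34017083 + 61893285 = 127495613
Σ Rᵢ = 0 + 190 + 157 + 1161 + 1621 + 2949 = 6078
N̂ = 127495613 / 6078 ≈ 20976.6 → 20977

N ≈ 20,977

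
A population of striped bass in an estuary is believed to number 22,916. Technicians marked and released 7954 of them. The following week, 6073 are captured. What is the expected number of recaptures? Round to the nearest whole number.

Expected recaptures E[R] = M·C / N.
E[R] = 7954 × 6073 / 22916 = 48304642 / 22916 ≈ 2107.9 → 2108

expected recaptures ≈ 2108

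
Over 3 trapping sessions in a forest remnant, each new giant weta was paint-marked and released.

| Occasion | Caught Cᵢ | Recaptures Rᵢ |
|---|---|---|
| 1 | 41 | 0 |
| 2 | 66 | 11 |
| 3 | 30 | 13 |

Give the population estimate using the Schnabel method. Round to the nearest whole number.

N ≈ 233

Marked at large before each occasion: Mᵢ = Σⱼ<ᵢ (Cⱼ − Rⱼ) → M1=0, M2=41, M3=96
Σ MᵢCᵢ = 0·41 + 41·66 + 96·30 = 0 + 2706 + 2880 = 5586
Σ Rᵢ = 0 + 11 + 13 = 24
N̂ = 5586 / 24 ≈ 232.8 → 233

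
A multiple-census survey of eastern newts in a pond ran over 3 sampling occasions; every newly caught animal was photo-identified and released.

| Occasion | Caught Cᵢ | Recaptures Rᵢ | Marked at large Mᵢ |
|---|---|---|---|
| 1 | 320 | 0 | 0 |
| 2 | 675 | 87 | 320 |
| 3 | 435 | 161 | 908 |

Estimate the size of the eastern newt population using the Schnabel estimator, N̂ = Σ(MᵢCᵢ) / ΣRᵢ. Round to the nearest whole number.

N ≈ 2464

Σ MᵢCᵢ = 0·320 + 320·675 + 908·435 = 0 + 216000 + 394980 = 610980
Σ Rᵢ = 0 + 87 + 161 = 248
N̂ = 610980 / 248 ≈ 2463.6 → 2464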